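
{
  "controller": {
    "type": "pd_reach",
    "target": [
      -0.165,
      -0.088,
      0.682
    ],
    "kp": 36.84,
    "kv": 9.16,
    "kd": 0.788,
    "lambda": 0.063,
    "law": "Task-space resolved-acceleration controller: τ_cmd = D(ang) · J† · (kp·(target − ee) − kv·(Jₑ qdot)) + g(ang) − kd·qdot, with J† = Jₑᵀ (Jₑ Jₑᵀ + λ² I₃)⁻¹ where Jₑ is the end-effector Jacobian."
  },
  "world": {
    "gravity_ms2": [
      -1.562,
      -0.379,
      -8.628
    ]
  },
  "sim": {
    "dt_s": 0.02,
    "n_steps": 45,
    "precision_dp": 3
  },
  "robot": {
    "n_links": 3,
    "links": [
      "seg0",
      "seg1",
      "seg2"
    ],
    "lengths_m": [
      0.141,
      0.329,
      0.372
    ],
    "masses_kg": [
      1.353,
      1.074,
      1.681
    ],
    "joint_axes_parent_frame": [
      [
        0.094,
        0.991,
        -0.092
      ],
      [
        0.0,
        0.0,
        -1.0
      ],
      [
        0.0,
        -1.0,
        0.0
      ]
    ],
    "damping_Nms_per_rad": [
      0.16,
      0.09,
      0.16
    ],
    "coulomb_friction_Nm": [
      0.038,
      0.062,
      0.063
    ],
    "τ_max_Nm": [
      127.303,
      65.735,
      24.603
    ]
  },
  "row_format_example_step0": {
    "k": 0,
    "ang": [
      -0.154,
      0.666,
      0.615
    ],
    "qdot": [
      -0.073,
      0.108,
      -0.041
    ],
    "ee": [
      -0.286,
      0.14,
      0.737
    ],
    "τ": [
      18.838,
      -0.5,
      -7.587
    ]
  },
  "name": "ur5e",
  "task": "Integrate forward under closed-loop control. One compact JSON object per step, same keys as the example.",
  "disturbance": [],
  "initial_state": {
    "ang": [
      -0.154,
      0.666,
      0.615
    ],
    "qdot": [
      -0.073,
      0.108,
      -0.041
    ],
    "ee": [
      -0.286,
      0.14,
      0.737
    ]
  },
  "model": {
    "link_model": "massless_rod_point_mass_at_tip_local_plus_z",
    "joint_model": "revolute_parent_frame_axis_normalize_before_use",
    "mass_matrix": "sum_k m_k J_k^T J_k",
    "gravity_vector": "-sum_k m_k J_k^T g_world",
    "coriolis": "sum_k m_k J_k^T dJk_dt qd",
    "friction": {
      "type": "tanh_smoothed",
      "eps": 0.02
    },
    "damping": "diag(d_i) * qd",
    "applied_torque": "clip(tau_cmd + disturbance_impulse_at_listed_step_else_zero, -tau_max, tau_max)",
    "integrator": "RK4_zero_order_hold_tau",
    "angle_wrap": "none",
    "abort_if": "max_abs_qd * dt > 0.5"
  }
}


{"k":1,"ang":[-0.151,0.657,0.618],"qdot":[0.314,-0.958,0.314],"ee":[-0.286,0.139,0.737],"\u03c4":[16.913,0.472,-7.185]}
{"k":2,"ang":[-0.143,0.634,0.625],"qdot":[0.495,-1.301,0.362],"ee":[-0.284,0.136,0.737],"\u03c4":[15.069,0.66,-6.556]}
{"k":3,"ang":[-0.132,0.607,0.632],"qdot":[0.607,-1.433,0.353],"ee":[-0.281,0.132,0.738],"\u03c4":[13.379,0.637,-5.953]}
{"k":4,"ang":[-0.119,0.578,0.639],"qdot":[0.686,-1.489,0.343],"ee":[-0.277,0.127,0.74],"\u03c4":[11.858,0.557,-5.42]}
{"k":5,"ang":[-0.105,0.548,0.646],"qdot":[0.742,-1.512,0.342],"ee":[-0.271,0.122,0.742],"\u03c4":[10.502,0.465,-4.962]}
{"k":6,"ang":[-0.09,0.518,0.653],"qdot":[0.781,-1.516,0.35],"ee":[-0.265,0.116,0.744],"\u03c4":[9.302,0.377,-4.572]}
{"k":7,"ang":[-0.074,0.487,0.66],"qdot":[0.806,-1.507,0.366],"ee":[-0.258,0.11,0.746],"\u03c4":[8.248,0.3,-4.242]}
{"k":8,"ang":[-0.058,0.457,0.667],"qdot":[0.819,-1.49,0.386],"ee":[-0.25,0.105,0.749],"\u03c4":[7.329,0.234,-3.967]}
{"k":9,"ang":[-0.041,0.428,0.675],"qdot":[0.822,-1.465,0.41],"ee":[-0.243,0.099,0.751],"\u03c4":[6.531,0.182,-3.74]}
{"k":10,"ang":[-0.025,0.399,0.684],"qdot":[0.817,-1.436,0.436],"ee":[-0.236,0.092,0.753],"\u03c4":[5.844,0.14,-3.556]}
{"k":11,"ang":[-0.009,0.37,0.693],"qdot":[0.804,-1.402,0.462],"ee":[-0.228,0.086,0.754],"\u03c4":[5.257,0.11,-3.411]}
{"k":12,"ang":[0.007,0.343,0.702],"qdot":[0.786,-1.366,0.487],"ee":[-0.221,0.08,0.756],"\u03c4":[4.759,0.09,-3.301]}
{"k":13,"ang":[0.023,0.316,0.712],"qdot":[0.764,-1.327,0.51],"ee":[-0.214,0.074,0.757],"\u03c4":[4.342,0.079,-3.22]}
{"k":14,"ang":[0.037,0.29,0.722],"qdot":[0.737,-1.286,0.532],"ee":[-0.207,0.068,0.758],"\u03c4":[3.996,0.075,-3.167]}
{"k":15,"ang":[0.052,0.264,0.733],"qdot":[0.708,-1.245,0.551],"ee":[-0.201,0.062,0.758],"\u03c4":[3.713,0.078,-3.137]}
{"k":16,"ang":[0.066,0.24,0.744],"qdot":[0.676,-1.202,0.567],"ee":[-0.195,0.057,0.758],"\u03c4":[3.485,0.086,-3.128]}
{"k":17,"ang":[0.079,0.216,0.756],"qdot":[0.643,-1.159,0.58],"ee":[-0.19,0.051,0.758],"\u03c4":[3.306,0.099,-3.136]}
{"k":18,"ang":[0.091,0.194,0.767],"qdot":[0.609,-1.117,0.59],"ee":[-0.185,0.045,0.758],"\u03c4":[3.168,0.115,-3.159]}
{"k":19,"ang":[0.103,0.172,0.779],"qdot":[0.574,-1.074,0.596],"ee":[-0.181,0.039,0.758],"\u03c4":[3.067,0.134,-3.195]}
{"k":20,"ang":[0.114,0.151,0.791],"qdot":[0.539,-1.032,0.6],"ee":[-0.177,0.034,0.757],"\u03c4":[2.997,0.155,-3.24]}
{"k":21,"ang":[0.125,0.13,0.803],"qdot":[0.505,-0.99,0.602],"ee":[-0.173,0.029,0.756],"\u03c4":[2.954,0.177,-3.294]}
{"k":22,"ang":[0.135,0.111,0.815],"qdot":[0.471,-0.949,0.6],"ee":[-0.17,0.023,0.755],"\u03c4":[2.932,0.2,-3.354]}
{"k":23,"ang":[0.144,0.092,0.827],"qdot":[0.437,-0.909,0.596],"ee":[-0.167,0.018,0.754],"\u03c4":[2.928,0.222,-3.419]}
{"k":24,"ang":[0.152,0.075,0.839],"qdot":[0.405,-0.869,0.59],"ee":[-0.165,0.013,0.752],"\u03c4":[2.939,0.244,-3.487]}
{"k":25,"ang":[0.16,0.058,0.851],"qdot":[0.374,-0.831,0.583],"ee":[-0.163,0.008,0.751],"\u03c4":[2.963,0.265,-3.557]}
{"k":26,"ang":[0.167,0.042,0.862],"qdot":[0.345,-0.793,0.573],"ee":[-0.161,0.004,0.749],"\u03c4":[2.995,0.285,-3.627]}
{"k":27,"ang":[0.174,0.026,0.873],"qdot":[0.317,-0.756,0.562],"ee":[-0.159,-0.001,0.747],"\u03c4":[3.034,0.304,-3.698]}
{"k":28,"ang":[0.18,0.011,0.885],"qdot":[0.29,-0.72,0.55],"ee":[-0.158,-0.005,0.746],"\u03c4":[3.078,0.321,-3.768]}
{"k":29,"ang":[0.185,-0.003,0.895],"qdot":[0.266,-0.686,0.536],"ee":[-0.157,-0.01,0.744],"\u03c4":[3.126,0.336,-3.837]}
{"k":30,"ang":[0.19,-0.016,0.906],"qdot":[0.242,-0.652,0.522],"ee":[-0.157,-0.014,0.742],"\u03c4":[3.176,0.35,-3.904]}
{"k":31,"ang":[0.195,-0.029,0.916],"qdot":[0.221,-0.619,0.507],"ee":[-0.156,-0.018,0.74],"\u03c4":[3.226,0.362,-3.968]}
{"k":32,"ang":[0.199,-0.041,0.926],"qdot":[0.201,-0.588,0.491],"ee":[-0.156,-0.021,0.738],"\u03c4":[3.276,0.373,-4.029]}
{"k":33,"ang":[0.203,-0.052,0.936],"qdot":[0.182,-0.557,0.475],"ee":[-0.155,-0.025,0.736],"\u03c4":[3.325,0.381,-4.088]}
{"k":34,"ang":[0.206,-0.063,0.945],"qdot":[0.165,-0.528,0.459],"ee":[-0.155,-0.029,0.734],"\u03c4":[3.372,0.389,-4.143]}
{"k":35,"ang":[0.21,-0.074,0.954],"qdot":[0.15,-0.499,0.443],"ee":[-0.155,-0.032,0.732],"\u03c4":[3.417,0.395,-4.195]}
{"k":36,"ang":[0.212,-0.083,0.963],"qdot":[0.136,-0.472,0.426],"ee":[-0.156,-0.035,0.73],"\u03c4":[3.459,0.399,-4.244]}
{"k":37,"ang":[0.215,-0.092,0.971],"qdot":[0.123,-0.446,0.41],"ee":[-0.156,-0.038,0.729],"\u03c4":[3.499,0.403,-4.289]}
{"k":38,"ang":[0.217,-0.101,0.979],"qdot":[0.112,-0.421,0.394],"ee":[-0.156,-0.041,0.727],"\u03c4":[3.535,0.406,-4.332]}
{"k":39,"ang":[0.219,-0.109,0.987],"qdot":[0.101,-0.397,0.378],"ee":[-0.156,-0.044,0.725],"\u03c4":[3.568,0.407,-4.371]}
{"k":40,"ang":[0.221,-0.117,0.994],"qdot":[0.092,-0.374,0.362],"ee":[-0.157,-0.046,0.723],"\u03c4":[3.598,0.408,-4.407]}
{"k":41,"ang":[0.223,-0.124,1.001],"qdot":[0.083,-0.352,0.347],"ee":[-0.157,-0.049,0.722],"\u03c4":[3.625,0.408,-4.44]}
{"k":42,"ang":[0.225,-0.131,1.008],"qdot":[0.076,-0.331,0.331],"ee":[-0.158,-0.051,0.72],"\u03c4":[3.649,0.408,-4.471]}
{"k":43,"ang":[0.226,-0.137,1.015],"qdot":[0.069,-0.311,0.317],"ee":[-0.158,-0.053,0.718],"\u03c4":[3.669,0.407,-4.499]}
{"k":44,"ang":[0.228,-0.144,1.021],"qdot":[0.064,-0.292,0.302],"ee":[-0.158,-0.055,0.717],"\u03c4":[3.687,0.405,-4.524]}
{"k":45,"ang":[0.229,-0.149,1.027],"qdot":[0.058,-0.274,0.289],"ee":[-0.159,-0.057,0.715]}


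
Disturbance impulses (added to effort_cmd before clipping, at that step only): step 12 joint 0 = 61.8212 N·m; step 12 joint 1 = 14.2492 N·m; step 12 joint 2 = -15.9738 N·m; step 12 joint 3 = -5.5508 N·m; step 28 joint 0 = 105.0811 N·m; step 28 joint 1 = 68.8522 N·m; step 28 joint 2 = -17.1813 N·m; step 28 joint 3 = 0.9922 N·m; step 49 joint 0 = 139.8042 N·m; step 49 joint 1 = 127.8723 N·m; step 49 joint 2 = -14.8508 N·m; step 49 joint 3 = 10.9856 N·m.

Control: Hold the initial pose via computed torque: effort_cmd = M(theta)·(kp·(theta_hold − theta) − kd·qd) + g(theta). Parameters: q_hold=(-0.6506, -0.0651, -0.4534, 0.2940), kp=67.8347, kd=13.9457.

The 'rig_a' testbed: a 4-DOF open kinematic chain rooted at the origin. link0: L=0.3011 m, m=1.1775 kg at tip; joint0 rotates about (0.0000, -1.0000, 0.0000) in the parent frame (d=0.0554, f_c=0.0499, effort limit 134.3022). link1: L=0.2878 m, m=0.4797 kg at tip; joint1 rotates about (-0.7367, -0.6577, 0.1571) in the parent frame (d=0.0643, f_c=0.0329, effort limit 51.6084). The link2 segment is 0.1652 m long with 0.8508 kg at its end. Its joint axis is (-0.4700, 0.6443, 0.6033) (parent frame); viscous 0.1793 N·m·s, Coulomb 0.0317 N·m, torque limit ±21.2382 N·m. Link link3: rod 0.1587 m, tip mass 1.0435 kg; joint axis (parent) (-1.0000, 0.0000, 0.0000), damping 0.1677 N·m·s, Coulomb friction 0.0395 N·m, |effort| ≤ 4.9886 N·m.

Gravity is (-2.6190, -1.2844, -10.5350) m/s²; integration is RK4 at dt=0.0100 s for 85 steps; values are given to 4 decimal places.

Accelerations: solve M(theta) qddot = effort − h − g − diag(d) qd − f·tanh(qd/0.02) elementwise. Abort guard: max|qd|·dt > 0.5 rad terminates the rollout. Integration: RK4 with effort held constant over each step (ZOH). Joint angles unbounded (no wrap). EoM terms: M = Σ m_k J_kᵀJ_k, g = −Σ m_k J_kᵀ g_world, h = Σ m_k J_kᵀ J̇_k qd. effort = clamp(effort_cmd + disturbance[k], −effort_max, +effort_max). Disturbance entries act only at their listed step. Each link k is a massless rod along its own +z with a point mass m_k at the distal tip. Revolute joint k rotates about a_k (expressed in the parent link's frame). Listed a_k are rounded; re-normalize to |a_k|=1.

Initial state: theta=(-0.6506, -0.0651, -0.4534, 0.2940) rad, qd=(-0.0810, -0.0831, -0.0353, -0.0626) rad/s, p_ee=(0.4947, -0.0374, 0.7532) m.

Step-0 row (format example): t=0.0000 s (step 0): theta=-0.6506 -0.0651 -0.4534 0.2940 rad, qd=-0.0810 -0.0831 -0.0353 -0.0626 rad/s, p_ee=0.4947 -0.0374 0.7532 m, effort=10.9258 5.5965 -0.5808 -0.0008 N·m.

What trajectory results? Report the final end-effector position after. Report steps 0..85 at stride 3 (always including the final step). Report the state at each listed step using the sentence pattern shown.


t=0.0300 s (step 3): theta=-0.6524 -0.0673 -0.4539 0.2934 rad, qd=-0.0415 -0.0594 0.0024 -0.0081 rad/s, p_ee=0.4967 -0.0385 0.7519 m, effort=10.3547 5.2738 -0.5126 -0.0178 N·m.
t=0.0600 s (step 6): theta=-0.6533 -0.0687 -0.4538 0.2934 rad, qd=-0.0215 -0.0318 0.0079 -0.0069 rad/s, p_ee=0.4978 -0.0391 0.7511 m, effort=9.8924 5.0121 -0.4468 -0.0231 N·m.
t=0.0900 s (step 9): theta=-0.6538 -0.0693 -0.4538 0.2934 rad, qd=-0.0087 -0.0118 0.0065 -0.0062 rad/s, p_ee=0.4984 -0.0394 0.7507 m, effort=9.5289 4.8052 -0.3934 -0.0267 N·m.
t=0.1200 s (step 12): theta=-0.6539 -0.0695 -0.4537 0.2935 rad, qd=-0.0001 0.0009 0.0048 -0.0050 rad/s, p_ee=0.4985 -0.0394 0.7506 m, effort=71.0733 18.8982 -16.3258 -4.9886 N·m.
t=0.1500 s (step 15): theta=-0.6523 -0.0711 -0.4997 0.2985 rad, qd=0.0967 -0.0373 -1.1810 -0.1141 rad/s, p_ee=0.4888 -0.0432 0.7545 m, effort=1.6548 2.7678 1.5190 0.6065 N·m.
t=0.1800 s (step 18): theta=-0.6492 -0.0720 -0.5222 0.2938 rad, qd=0.1042 -0.0237 -0.4207 -0.1460 rad/s, p_ee=0.4818 -0.0460 0.7577 m, effort=3.3753 3.0794 1.0532 0.4394 N·m.
t=0.2100 s (step 21): theta=-0.6464 -0.0726 -0.5292 0.2910 rad, qd=0.0771 -0.0147 -0.0865 -0.0398 rad/s, p_ee=0.4783 -0.0472 0.7594 m, effort=4.7679 3.3560 0.7036 0.3000 N·m.
t=0.2400 s (step 24): theta=-0.6447 -0.0728 -0.5293 0.2907 rad, qd=0.0347 0.0041 0.0450 0.0095 rad/s, p_ee=0.4770 -0.0473 0.7602 m, effort=5.8754 3.5937 0.4503 0.2026 N·m.
t=0.2700 s (step 27): theta=-0.6442 -0.0724 -0.5272 0.2911 rad, qd=-0.0024 0.0211 0.0968 0.0136 rad/s, p_ee=0.4770 -0.0469 0.7604 m, effort=6.7303 3.7942 0.2681 0.1391 N·m.
t=0.3000 s (step 30): theta=-0.6353 -0.0741 -0.5378 0.3316 rad, qd=0.5505 -0.0497 -0.4108 1.9289 rad/s, p_ee=0.4706 -0.0425 0.7637 m, effort=-6.3986 -2.3363 2.2996 0.0151 N·m.
t=0.3300 s (step 33): theta=-0.6225 -0.0730 -0.5382 0.3631 rad, qd=0.3049 0.0841 0.1882 0.4845 rad/s, p_ee=0.4619 -0.0374 0.7688 m, effort=-2.5085 -0.6713 1.6088 0.0147 N·m.
t=0.3600 s (step 36): theta=-0.6163 -0.0702 -0.5316 0.3701 rad, qd=0.1163 0.0933 0.2192 0.0558 rad/s, p_ee=0.4579 -0.0347 0.7715 m, effort=0.5793 0.6685 1.1124 -0.0188 N·m.
t=0.3900 s (step 39): theta=-0.6148 -0.0678 -0.5262 0.3703 rad, qd=-0.0063 0.0606 0.1355 -0.0041 rad/s, p_ee=0.4571 -0.0333 0.7723 m, effort=2.9939 1.7231 0.7312 -0.0631 N·m.
t=0.4200 s (step 42): theta=-0.6161 -0.0666 -0.5228 0.3701 rad, qd=-0.0740 0.0247 0.0990 -0.0071 rad/s, p_ee=0.4584 -0.0325 0.7717 m, effort=4.8204 2.5391 0.4366 -0.1000 N·m.
t=0.4500 s (step 45): theta=-0.6190 -0.0662 -0.5201 0.3699 rad, qd=-0.1127 0.0011 0.0779 -0.0103 rad/s, p_ee=0.4609 -0.0322 0.7703 m, effort=6.1958 3.1530 0.2136 -0.1273 N·m.
t=0.4800 s (step 48): theta=-0.6227 -0.0664 -0.5181 0.3695 rad, qd=-0.1323 -0.0120 0.0623 -0.0131 rad/s, p_ee=0.4643 -0.0321 0.7685 m, effort=7.2086 3.5985 0.0487 -0.1478 N·m.
t=0.5100 s (step 51): theta=-0.6031 -0.0858 -0.5056 0.4619 rad, qd=1.2709 -1.0168 1.1761 4.6114 rad/s, p_ee=0.4619 -0.0259 0.7684 m, effort=-8.6879 -2.2831 1.7561 -0.7537 N·m.
t=0.5400 s (step 54): theta=-0.5751 -0.1058 -0.4677 0.5431 rad, qd=0.6275 -0.3988 1.1124 1.3776 rad/s, p_ee=0.4565 -0.0195 0.7699 m, effort=-4.1453 -0.4321 1.1463 -0.6041 N·m.
t=0.5700 s (step 57): theta=-0.5633 -0.1129 -0.4434 0.5643 rad, qd=0.1909 -0.1082 0.5199 0.2016 rad/s, p_ee=0.4544 -0.0174 0.7708 m, effort=-0.5549 0.9817 0.7275 -0.5384 N·m.
t=0.6000 s (step 60): theta=-0.5618 -0.1139 -0.4350 0.5632 rad, qd=-0.0657 0.0173 0.0723 -0.1784 rad/s, p_ee=0.4550 -0.0172 0.7707 m, effort=2.2589 2.0720 0.4012 -0.5176 N·m.
t=0.6300 s (step 63): theta=-0.5658 -0.1127 -0.4352 0.5550 rad, qd=-0.1829 0.0584 -0.0416 -0.3645 rad/s, p_ee=0.4574 -0.0178 0.7697 m, effort=4.4005 2.9158 0.1284 -0.5091 N·m.
t=0.6600 s (step 66): theta=-0.5722 -0.1107 -0.4369 0.5427 rad, qd=-0.2380 0.0720 -0.0703 -0.4452 rad/s, p_ee=0.4610 -0.0189 0.7680 m, effort=6.0021 3.5398 -0.0830 -0.5012 N·m.
t=0.6900 s (step 69): theta=-0.5797 -0.1085 -0.4393 0.5290 rad, qd=-0.2592 0.0739 -0.0838 -0.4600 rad/s, p_ee=0.4653 -0.0202 0.7660 m, effort=7.1691 3.9887 -0.2367 -0.4912 N·m.
t=0.7200 s (step 72): theta=-0.5875 -0.1063 -0.4418 0.5154 rad, qd=-0.2586 0.0708 -0.0857 -0.4454 rad/s, p_ee=0.4698 -0.0214 0.7638 m, effort=7.9930 4.3011 -0.3442 -0.4782 N·m.
t=0.7500 s (step 75): theta=-0.5951 -0.1043 -0.4444 0.5024 rad, qd=-0.2448 0.0657 -0.0811 -0.4183 rad/s, p_ee=0.4741 -0.0226 0.7616 m, effort=8.5515 4.5086 -0.4150 -0.4628 N·m.
t=0.7800 s (step 78): theta=-0.6021 -0.1024 -0.4467 0.4904 rad, qd=-0.2236 0.0603 -0.0733 -0.3866 rad/s, p_ee=0.4781 -0.0238 0.7595 m, effort=8.9088 4.6372 -0.4578 -0.4456 N·m.
t=0.8100 s (step 81): theta=-0.6085 -0.1007 -0.4488 0.4793 rad, qd=-0.1990 0.0551 -0.0644 -0.3544 rad/s, p_ee=0.4816 -0.0249 0.7576 m, effort=9.1174 4.7078 -0.4795 -0.4273 N·m.
t=0.8400 s (step 84): theta=-0.6140 -0.0991 -0.4506 0.4691 rad, qd=-0.1734 0.0505 -0.0555 -0.3236 rad/s, p_ee=0.4847 -0.0258 0.7559 m, effort=9.2191 4.7372 -0.4861 -0.4087 N·m.
t=0.8500 s (step 85): theta=-0.6157 -0.0986 -0.4511 0.4660 rad, qd=-0.1650 0.0490 -0.0526 -0.3138 rad/s, p_ee=0.4857 -0.0261 0.7554 m.
final p_ee position (m): 0.4857 -0.0261 0.7554


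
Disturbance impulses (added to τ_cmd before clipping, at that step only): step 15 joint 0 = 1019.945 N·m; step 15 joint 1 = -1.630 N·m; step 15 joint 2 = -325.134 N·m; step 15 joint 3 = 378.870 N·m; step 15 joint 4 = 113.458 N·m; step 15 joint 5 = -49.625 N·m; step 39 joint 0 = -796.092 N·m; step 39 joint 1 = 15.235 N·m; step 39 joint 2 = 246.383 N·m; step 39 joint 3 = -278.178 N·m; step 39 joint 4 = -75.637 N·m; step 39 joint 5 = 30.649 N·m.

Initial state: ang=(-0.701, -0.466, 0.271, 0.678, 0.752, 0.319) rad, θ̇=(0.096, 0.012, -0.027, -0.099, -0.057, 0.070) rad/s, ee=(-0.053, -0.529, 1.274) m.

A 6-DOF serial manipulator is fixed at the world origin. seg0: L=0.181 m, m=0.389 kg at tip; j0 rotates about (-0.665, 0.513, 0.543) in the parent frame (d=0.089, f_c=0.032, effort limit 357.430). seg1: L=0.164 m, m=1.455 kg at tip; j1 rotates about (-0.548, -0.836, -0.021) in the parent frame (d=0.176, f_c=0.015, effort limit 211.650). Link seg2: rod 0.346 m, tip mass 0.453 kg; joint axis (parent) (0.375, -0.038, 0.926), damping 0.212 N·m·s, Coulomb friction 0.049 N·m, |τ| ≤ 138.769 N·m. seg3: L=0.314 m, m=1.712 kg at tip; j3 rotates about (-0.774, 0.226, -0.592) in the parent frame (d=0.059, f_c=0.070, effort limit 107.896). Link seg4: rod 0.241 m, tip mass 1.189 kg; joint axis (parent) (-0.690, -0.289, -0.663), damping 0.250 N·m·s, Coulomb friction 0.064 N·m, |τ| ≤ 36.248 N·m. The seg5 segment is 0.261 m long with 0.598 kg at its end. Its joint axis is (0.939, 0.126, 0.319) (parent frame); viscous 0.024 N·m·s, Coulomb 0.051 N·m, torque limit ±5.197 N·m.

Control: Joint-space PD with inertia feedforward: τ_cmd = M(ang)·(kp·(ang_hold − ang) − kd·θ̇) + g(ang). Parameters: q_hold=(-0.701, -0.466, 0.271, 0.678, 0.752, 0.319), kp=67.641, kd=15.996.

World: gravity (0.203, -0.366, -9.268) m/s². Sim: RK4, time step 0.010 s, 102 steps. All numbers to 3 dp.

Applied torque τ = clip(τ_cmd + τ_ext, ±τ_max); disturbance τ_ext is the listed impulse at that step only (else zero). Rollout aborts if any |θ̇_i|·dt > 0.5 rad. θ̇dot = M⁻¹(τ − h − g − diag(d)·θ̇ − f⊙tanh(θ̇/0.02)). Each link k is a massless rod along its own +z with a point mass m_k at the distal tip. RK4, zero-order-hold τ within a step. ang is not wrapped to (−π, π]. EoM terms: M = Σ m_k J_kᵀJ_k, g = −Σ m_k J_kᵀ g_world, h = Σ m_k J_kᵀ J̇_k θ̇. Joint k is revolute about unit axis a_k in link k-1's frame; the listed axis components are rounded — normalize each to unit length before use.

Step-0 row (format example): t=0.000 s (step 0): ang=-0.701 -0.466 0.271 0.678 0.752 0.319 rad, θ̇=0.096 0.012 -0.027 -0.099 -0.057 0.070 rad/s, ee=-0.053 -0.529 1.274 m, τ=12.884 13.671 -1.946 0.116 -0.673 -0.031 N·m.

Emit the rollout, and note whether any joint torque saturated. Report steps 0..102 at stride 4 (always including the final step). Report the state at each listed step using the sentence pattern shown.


t=0.040 s (step 4): ang=-0.698 -0.466 0.271 0.676 0.750 0.320 rad, θ̇=0.044 0.003 0.006 -0.032 -0.019 0.009 rad/s, ee=-0.052 -0.529 1.275 m, τ=14.604 13.690 -2.422 0.535 -0.640 -0.039 N·m.
t=0.080 s (step 8): ang=-0.697 -0.466 0.271 0.675 0.750 0.320 rad, θ̇=0.012 0.001 0.006 0.001 -0.010 -0.002 rad/s, ee=-0.051 -0.528 1.276 m, τ=15.688 13.698 -2.713 0.816 -0.596 -0.057 N·m.
t=0.120 s (step 12): ang=-0.697 -0.466 0.271 0.675 0.751 0.321 rad, θ̇=-0.002 -0.000 0.002 0.007 -0.002 -0.004 rad/s, ee=-0.051 -0.528 1.276 m, τ=16.352 13.701 -2.897 1.009 -0.557 -0.075 N·m.
t=0.160 s (step 16): ang=-0.697 -0.462 0.171 0.576 0.869 0.413 rad, θ̇=0.073 0.790 -19.673 -19.347 22.208 17.399 rad/s, ee=-0.048 -0.528 1.277 m, τ=-38.964 14.014 18.838 -16.801 -6.539 0.832 N·m.
t=0.200 s (step 20): ang=-0.694 -0.446 -0.225 0.231 1.201 0.729 rad, θ̇=-0.004 0.172 -3.644 -2.122 1.379 2.854 rad/s, ee=-0.031 -0.526 1.277 m, τ=-16.097 12.955 8.878 -10.609 -4.545 0.600 N·m.
t=0.240 s (step 24): ang=-0.694 -0.442 -0.282 0.217 1.199 0.778 rad, θ̇=0.010 0.024 -0.099 0.413 -0.615 0.164 rad/s, ee=-0.023 -0.525 1.278 m, τ=-1.859 13.300 3.929 -5.728 -3.095 0.232 N·m.
t=0.280 s (step 28): ang=-0.694 -0.443 -0.271 0.234 1.176 0.768 rad, θ̇=0.016 -0.039 0.495 0.388 -0.503 -0.498 rad/s, ee=-0.020 -0.527 1.279 m, τ=6.931 13.657 1.090 -2.602 -2.203 -0.040 N·m.
t=0.320 s (step 32): ang=-0.693 -0.445 -0.247 0.247 1.158 0.743 rad, θ̇=0.007 -0.061 0.647 0.283 -0.378 -0.735 rad/s, ee=-0.022 -0.529 1.280 m, τ=12.208 13.814 -0.648 -0.648 -1.640 -0.199 N·m.
t=0.360 s (step 36): ang=-0.693 -0.447 -0.221 0.257 1.145 0.712 rad, θ̇=-0.002 -0.064 0.669 0.222 -0.302 -0.797 rad/s, ee=-0.025 -0.532 1.280 m, τ=15.290 13.894 -1.716 0.555 -1.294 -0.281 N·m.
t=0.400 s (step 40): ang=-0.696 -0.454 -0.057 0.402 1.021 0.602 rad, θ̇=-0.461 -0.887 26.123 25.417 -22.214 -16.400 rad/s, ee=-0.030 -0.535 1.280 m, τ=78.355 12.281 -25.146 18.868 4.133 -1.226 N·m.
t=0.440 s (step 44): ang=-0.706 -0.478 0.417 0.831 0.637 0.267 rad, θ̇=-0.218 -0.350 4.581 3.522 -2.390 -3.326 rad/s, ee=-0.061 -0.527 1.264 m, τ=54.448 13.097 -16.313 10.720 0.350 -0.379 N·m.
t=0.480 s (step 48): ang=-0.713 -0.487 0.511 0.893 0.615 0.201 rad, θ̇=-0.135 -0.106 0.929 0.427 0.288 -0.677 rad/s, ee=-0.079 -0.521 1.253 m, τ=39.391 13.124 -11.130 6.929 -0.119 -0.194 N·m.
t=0.520 s (step 52): ang=-0.717 -0.488 0.524 0.895 0.628 0.187 rad, θ̇=-0.049 -0.000 -0.050 -0.154 0.231 -0.111 rad/s, ee=-0.086 -0.519 1.250 m, τ=29.746 13.320 -7.794 4.510 -0.183 -0.136 N·m.
t=0.560 s (step 56): ang=-0.718 -0.488 0.516 0.887 0.632 0.186 rad, θ̇=0.015 0.040 -0.337 -0.263 0.004 0.031 rad/s, ee=-0.085 -0.520 1.250 m, τ=23.727 13.502 -5.737 2.927 -0.250 -0.085 N·m.
t=0.600 s (step 60): ang=-0.716 -0.486 0.499 0.874 0.631 0.188 rad, θ̇=0.052 0.054 -0.469 -0.360 -0.013 0.069 rad/s, ee=-0.082 -0.521 1.253 m, τ=20.114 13.635 -4.491 1.955 -0.338 -0.021 N·m.
t=0.640 s (step 64): ang=-0.714 -0.483 0.480 0.859 0.631 0.191 rad, θ̇=0.068 0.056 -0.488 -0.376 -0.015 0.084 rad/s, ee=-0.078 -0.522 1.256 m, τ=18.029 13.719 -3.769 1.386 -0.394 0.015 N·m.
t=0.680 s (step 68): ang=-0.711 -0.481 0.461 0.845 0.630 0.195 rad, θ̇=0.070 0.052 -0.453 -0.351 -0.014 0.086 rad/s, ee=-0.073 -0.523 1.259 m, τ=16.901 13.761 -3.371 1.073 -0.425 0.033 N·m.
t=0.720 s (step 72): ang=-0.708 -0.479 0.444 0.831 0.629 0.198 rad, θ̇=0.065 0.046 -0.400 -0.309 -0.013 0.080 rad/s, ee=-0.069 -0.523 1.262 m, τ=16.354 13.774 -3.167 0.918 -0.438 0.040 N·m.
t=0.760 s (step 76): ang=-0.706 -0.478 0.429 0.820 0.629 0.201 rad, θ̇=0.056 0.040 -0.343 -0.264 -0.010 0.071 rad/s, ee=-0.065 -0.523 1.264 m, τ=16.147 13.769 -3.076 0.857 -0.439 0.041 N·m.
t=0.800 s (step 80): ang=-0.704 -0.476 0.417 0.810 0.629 0.204 rad, θ̇=0.046 0.034 -0.289 -0.221 -0.008 0.061 rad/s, ee=-0.062 -0.524 1.266 m, τ=16.130 13.755 -3.048 0.848 -0.434 0.038 N·m.
t=0.840 s (step 84): ang=-0.702 -0.475 0.406 0.802 0.628 0.206 rad, θ̇=0.036 0.029 -0.243 -0.183 -0.006 0.051 rad/s, ee=-0.060 -0.524 1.268 m, τ=16.209 13.738 -3.052 0.867 -0.426 0.034 N·m.
t=0.880 s (step 88): ang=-0.701 -0.474 0.397 0.796 0.628 0.208 rad, θ̇=0.027 0.025 -0.203 -0.150 -0.004 0.043 rad/s, ee=-0.058 -0.524 1.269 m, τ=16.329 13.721 -3.070 0.896 -0.416 0.029 N·m.
t=0.920 s (step 92): ang=-0.700 -0.473 0.390 0.790 0.628 0.209 rad, θ̇=0.020 0.021 -0.170 -0.123 -0.001 0.038 rad/s, ee=-0.056 -0.524 1.270 m, τ=16.457 13.707 -3.094 0.929 -0.406 0.024 N·m.
t=0.960 s (step 96): ang=-0.699 -0.472 0.384 0.786 0.628 0.211 rad, θ̇=0.014 0.017 -0.142 -0.101 0.001 0.036 rad/s, ee=-0.055 -0.524 1.271 m, τ=16.578 13.695 -3.117 0.961 -0.396 0.018 N·m.
t=1.000 s (step 100): ang=-0.699 -0.471 0.378 0.782 0.627 0.212 rad, θ̇=0.010 0.015 -0.119 -0.082 0.003 0.036 rad/s, ee=-0.054 -0.524 1.272 m, τ=16.683 13.687 -3.138 0.988 -0.387 0.013 N·m.
t=1.020 s (step 102): ang=-0.699 -0.471 0.376 0.781 0.627 0.213 rad, θ̇=0.008 0.013 -0.109 -0.074 0.004 0.036 rad/s, ee=-0.054 -0.524 1.272 m.
any joint saturated: yes


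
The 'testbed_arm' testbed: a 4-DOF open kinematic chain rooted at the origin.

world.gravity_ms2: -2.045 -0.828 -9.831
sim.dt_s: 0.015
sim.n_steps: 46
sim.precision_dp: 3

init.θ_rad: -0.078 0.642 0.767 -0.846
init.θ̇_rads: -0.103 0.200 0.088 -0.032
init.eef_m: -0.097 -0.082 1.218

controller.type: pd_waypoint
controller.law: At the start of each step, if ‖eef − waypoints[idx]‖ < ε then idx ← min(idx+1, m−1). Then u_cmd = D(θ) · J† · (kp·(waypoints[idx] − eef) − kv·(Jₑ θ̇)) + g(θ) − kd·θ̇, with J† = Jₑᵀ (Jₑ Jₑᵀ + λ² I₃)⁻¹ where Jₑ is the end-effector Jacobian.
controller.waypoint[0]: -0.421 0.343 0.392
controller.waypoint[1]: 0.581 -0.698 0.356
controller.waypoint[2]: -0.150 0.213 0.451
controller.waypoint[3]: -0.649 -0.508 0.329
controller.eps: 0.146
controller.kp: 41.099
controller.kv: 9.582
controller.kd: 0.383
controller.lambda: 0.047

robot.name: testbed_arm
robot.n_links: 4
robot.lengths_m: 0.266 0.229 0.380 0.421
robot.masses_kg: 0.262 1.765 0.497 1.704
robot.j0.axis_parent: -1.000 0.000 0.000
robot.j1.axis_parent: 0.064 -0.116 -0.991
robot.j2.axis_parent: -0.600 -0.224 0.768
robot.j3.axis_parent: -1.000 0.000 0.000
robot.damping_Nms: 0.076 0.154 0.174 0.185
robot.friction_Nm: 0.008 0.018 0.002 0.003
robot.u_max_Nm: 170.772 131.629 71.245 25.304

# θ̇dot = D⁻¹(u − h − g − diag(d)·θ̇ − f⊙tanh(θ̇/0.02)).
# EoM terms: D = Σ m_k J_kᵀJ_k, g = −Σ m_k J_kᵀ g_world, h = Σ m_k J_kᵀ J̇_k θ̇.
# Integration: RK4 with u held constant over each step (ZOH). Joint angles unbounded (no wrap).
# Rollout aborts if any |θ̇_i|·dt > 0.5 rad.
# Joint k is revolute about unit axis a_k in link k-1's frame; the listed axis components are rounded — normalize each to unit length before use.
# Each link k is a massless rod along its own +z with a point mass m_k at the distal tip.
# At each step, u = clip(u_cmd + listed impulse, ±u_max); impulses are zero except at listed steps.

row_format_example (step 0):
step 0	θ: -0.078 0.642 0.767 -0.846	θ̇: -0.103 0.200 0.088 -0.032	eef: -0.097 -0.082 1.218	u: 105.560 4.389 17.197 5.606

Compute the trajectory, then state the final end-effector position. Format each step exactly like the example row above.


step 1	θ: -0.069 0.651 0.762 -0.867	θ̇: 1.243 0.875 -0.772 -2.743	eef: -0.099 -0.081 1.214	u: 88.468 3.614 14.648 5.863
step 2	θ: -0.043 0.662 0.743 -0.922	θ̇: 2.341 0.340 -1.854 -4.407	eef: -0.102 -0.077 1.204	u: 70.268 3.567 11.734 5.265
step 3	θ: -0.002 0.662 0.708 -0.995	θ̇: 3.124 -0.325 -2.819 -5.283	eef: -0.108 -0.068 1.190	u: 53.420 3.617 8.947 4.441
step 4	θ: 0.049 0.655 0.661 -1.077	θ̇: 3.622 -0.761 -3.542 -5.630	eef: -0.116 -0.057 1.170	u: 38.668 3.452 6.555 3.735
step 5	θ: 0.105 0.642 0.605 -1.162	θ̇: 3.894 -0.955 -3.990 -5.661	eef: -0.126 -0.042 1.147	u: 26.015 2.979 4.661 3.305
step 6	θ: 0.165 0.628 0.543 -1.246	θ̇: 3.994 -0.952 -4.175 -5.522	eef: -0.136 -0.024 1.120	u: 15.279 2.203 3.274 3.191
step 7	θ: 0.224 0.614 0.481 -1.327	θ̇: 3.973 -0.811 -4.149 -5.299	eef: -0.148 -0.004 1.091	u: 6.255 1.179 2.355 3.358
step 8	θ: 0.283 0.604 0.420 -1.404	θ̇: 3.872 -0.584 -3.979 -5.033	eef: -0.161 0.018 1.059	u: -1.259 -0.013 1.842 3.736
step 9	θ: 0.340 0.597 0.362 -1.478	θ̇: 3.721 -0.312 -3.728 -4.744	eef: -0.174 0.040 1.026	u: -7.460 -1.297 1.664 4.244
step 10	θ: 0.394 0.595 0.308 -1.546	θ̇: 3.542 -0.027 -3.446 -4.439	eef: -0.187 0.064 0.992	u: -12.529 -2.606 1.748 4.808
step 11	θ: 0.446 0.596 0.259 -1.611	θ̇: 3.352 0.242 -3.178 -4.117	eef: -0.201 0.087 0.958	u: -16.624 -3.880 2.028 5.368
step 12	θ: 0.495 0.602 0.213 -1.670	θ̇: 3.158 0.494 -2.926 -3.787	eef: -0.215 0.111 0.923	u: -19.910 -5.089 2.438 5.880
step 13	θ: 0.541 0.611 0.171 -1.724	θ̇: 2.963 0.720 -2.700 -3.454	eef: -0.228 0.134 0.889	u: -22.516 -6.211 2.927 6.316
step 14	θ: 0.584 0.623 0.132 -1.773	θ̇: 2.771 0.916 -2.502 -3.121	eef: -0.242 0.156 0.855	u: -24.552 -7.228 3.456 6.658
step 15	θ: 0.624 0.638 0.096 -1.818	θ̇: 2.584 1.080 -2.332 -2.794	eef: -0.255 0.177 0.823	u: -26.110 -8.132 3.994 6.900
step 16	θ: 0.661 0.655 0.062 -1.857	θ̇: 2.401 1.212 -2.184 -2.477	eef: -0.267 0.197 0.791	u: -27.268 -8.922 4.519 7.044
step 17	θ: 0.696 0.674 0.031 -1.892	θ̇: 2.224 1.312 -2.055 -2.175	eef: -0.279 0.216 0.760	u: -28.092 -9.599 5.015 7.097
step 18	θ: 0.728 0.695 0.001 -1.923	θ̇: 2.053 1.382 -1.941 -1.891	eef: -0.291 0.234 0.731	u: -28.637 -10.166 5.471 7.069
step 19	θ: 0.757 0.716 -0.028 -1.949	θ̇: 1.888 1.425 -1.837 -1.628	eef: -0.302 0.251 0.703	u: -28.952 -10.632 5.882 6.975
step 20	θ: 0.785 0.737 -0.054 -1.972	θ̇: 1.728 1.443 -1.743 -1.389	eef: -0.313 0.266 0.676	u: -29.075 -11.003 6.245 6.828
step 21	θ: 0.809 0.759 -0.080 -1.991	θ̇: 1.575 1.440 -1.655 -1.174	eef: -0.323 0.280 0.651	u: -29.039 -11.287 6.561 6.643
step 22	θ: 0.832 0.781 -0.104 -2.007	θ̇: 1.428 1.419 -1.572 -0.984	eef: -0.332 0.293 0.627	u: -28.875 -11.492 6.829 6.431
step 23	θ: 0.852 0.802 -0.127 -2.021	θ̇: 1.287 1.382 -1.492 -0.817	eef: -0.341 0.304 0.605	u: -28.605 -11.628 7.053 6.204
step 24	θ: 0.870 0.822 -0.148 -2.032	θ̇: 1.153 1.334 -1.417 -0.673	eef: -0.349 0.314 0.584	u: -28.251 -11.702 7.236 5.971
step 25	θ: 0.887 0.842 -0.169 -2.041	θ̇: 1.026 1.276 -1.344 -0.551	eef: -0.357 0.324 0.564	u: -27.829 -11.722 7.381 5.740
step 26	θ: 0.901 0.861 -0.189 -2.049	θ̇: 0.905 1.212 -1.273 -0.448	eef: -0.364 0.332 0.546	u: -27.353 -11.695 7.491 5.516
step 27	θ: 0.914 0.878 -0.207 -2.055	θ̇: 0.792 1.143 -1.206 -0.363	eef: -0.371 0.339 0.529	u: -26.837 -11.627 7.571 5.303
step 28	θ: 0.925 0.895 -0.225 -2.060	θ̇: 0.685 1.072 -1.140 -0.294	eef: -0.377 0.345 0.514	u: -89.640 -41.106 11.062 -24.320
step 29	θ: 0.931 0.904 -0.241 -2.076	θ̇: 0.129 0.083 -1.063 -1.828	eef: -0.377 0.346 0.499	u: -79.801 -35.604 10.175 -19.836
step 30	θ: 0.929 0.899 -0.257 -2.113	θ̇: -0.375 -0.891 -1.208 -3.079	eef: -0.369 0.337 0.486	u: -72.780 -30.536 9.287 -15.355
step 31	θ: 0.920 0.878 -0.277 -2.166	θ̇: -0.879 -1.897 -1.559 -4.034	eef: -0.353 0.321 0.473	u: -68.034 -25.882 8.378 -11.036
step 32	θ: 0.902 0.843 -0.303 -2.232	θ̇: -1.437 -2.895 -2.003 -4.734	eef: -0.331 0.300 0.462	u: -65.203 -21.626 7.390 -6.957
step 33	θ: 0.876 0.794 -0.335 -2.307	θ̇: -2.093 -3.793 -2.374 -5.241	eef: -0.303 0.274 0.452	u: -64.000 -17.754 6.246 -3.183
step 34	θ: 0.838 0.733 -0.371 -2.389	θ̇: -2.878 -4.478 -2.494 -5.624	eef: -0.271 0.247 0.443	u: -64.101 -14.240 4.867 0.208
step 35	θ: 0.788 0.664 -0.407 -2.475	θ̇: -3.797 -4.880 -2.257 -5.933	eef: -0.235 0.219 0.436	u: -65.090 -11.039 3.207 3.117
step 36	θ: 0.724 0.590 -0.436 -2.567	θ̇: -4.824 -5.036 -1.683 -6.197	eef: -0.197 0.192 0.431	u: -66.563 -8.089 1.269 5.443
step 37	θ: 0.643 0.515 -0.455 -2.661	θ̇: -5.926 -5.063 -0.891 -6.434	eef: -0.158 0.165 0.428	u: -68.410 -5.336 -0.918 7.108
step 38	θ: 0.545 0.440 -0.462 -2.760	θ̇: -7.088 -5.091 -0.008 -6.682	eef: -0.119 0.138 0.428	u: -71.149 -2.741 -3.377 8.087
step 39	θ: 0.430 0.363 -0.456 -2.862	θ̇: -8.321 -5.210 0.848 -7.020	eef: -0.082 0.110 0.431	u: -75.539 -0.275 -6.167 8.413
step 40	θ: 0.295 0.285 -0.438 -2.971	θ̇: -9.654 -5.404 1.513 -7.565	eef: -0.047 0.082 0.437	u: -70.457 1.625 -7.592 8.172
step 41	θ: 0.141 0.203 -0.413 -3.090	θ̇: -10.894 -5.550 1.874 -8.285	eef: -0.015 0.054 0.448	u: -21.363 0.986 -1.513 7.552
step 42	θ: -0.026 0.121 -0.376 -3.217	θ̇: -11.324 -5.182 2.924 -8.695	eef: 0.009 0.024 0.464	u: -3.845 3.052 -1.154 7.158
step 43	θ: -0.193 0.073 -0.339 -3.346	θ̇: -10.812 -1.439 2.056 -8.519	eef: 0.025 -0.009 0.488	u: 46.155 2.473 2.764 6.625
step 44	θ: -0.343 0.073 -0.320 -3.466	θ̇: -9.335 1.065 0.862 -7.582	eef: 0.040 -0.048 0.515	u: 55.173 1.195 4.144 6.114
step 45	θ: -0.473 0.094 -0.312 -3.574	θ̇: -7.994 1.579 0.285 -6.853	eef: 0.055 -0.094 0.542	u: 54.803 1.009 4.491 5.879
step 46	θ: -0.584 0.119 -0.310 -3.673	θ̇: -6.830 1.668 -0.086 -6.294	eef: 0.071 -0.145 0.565
final eef position (m): 0.071 -0.145 0.565


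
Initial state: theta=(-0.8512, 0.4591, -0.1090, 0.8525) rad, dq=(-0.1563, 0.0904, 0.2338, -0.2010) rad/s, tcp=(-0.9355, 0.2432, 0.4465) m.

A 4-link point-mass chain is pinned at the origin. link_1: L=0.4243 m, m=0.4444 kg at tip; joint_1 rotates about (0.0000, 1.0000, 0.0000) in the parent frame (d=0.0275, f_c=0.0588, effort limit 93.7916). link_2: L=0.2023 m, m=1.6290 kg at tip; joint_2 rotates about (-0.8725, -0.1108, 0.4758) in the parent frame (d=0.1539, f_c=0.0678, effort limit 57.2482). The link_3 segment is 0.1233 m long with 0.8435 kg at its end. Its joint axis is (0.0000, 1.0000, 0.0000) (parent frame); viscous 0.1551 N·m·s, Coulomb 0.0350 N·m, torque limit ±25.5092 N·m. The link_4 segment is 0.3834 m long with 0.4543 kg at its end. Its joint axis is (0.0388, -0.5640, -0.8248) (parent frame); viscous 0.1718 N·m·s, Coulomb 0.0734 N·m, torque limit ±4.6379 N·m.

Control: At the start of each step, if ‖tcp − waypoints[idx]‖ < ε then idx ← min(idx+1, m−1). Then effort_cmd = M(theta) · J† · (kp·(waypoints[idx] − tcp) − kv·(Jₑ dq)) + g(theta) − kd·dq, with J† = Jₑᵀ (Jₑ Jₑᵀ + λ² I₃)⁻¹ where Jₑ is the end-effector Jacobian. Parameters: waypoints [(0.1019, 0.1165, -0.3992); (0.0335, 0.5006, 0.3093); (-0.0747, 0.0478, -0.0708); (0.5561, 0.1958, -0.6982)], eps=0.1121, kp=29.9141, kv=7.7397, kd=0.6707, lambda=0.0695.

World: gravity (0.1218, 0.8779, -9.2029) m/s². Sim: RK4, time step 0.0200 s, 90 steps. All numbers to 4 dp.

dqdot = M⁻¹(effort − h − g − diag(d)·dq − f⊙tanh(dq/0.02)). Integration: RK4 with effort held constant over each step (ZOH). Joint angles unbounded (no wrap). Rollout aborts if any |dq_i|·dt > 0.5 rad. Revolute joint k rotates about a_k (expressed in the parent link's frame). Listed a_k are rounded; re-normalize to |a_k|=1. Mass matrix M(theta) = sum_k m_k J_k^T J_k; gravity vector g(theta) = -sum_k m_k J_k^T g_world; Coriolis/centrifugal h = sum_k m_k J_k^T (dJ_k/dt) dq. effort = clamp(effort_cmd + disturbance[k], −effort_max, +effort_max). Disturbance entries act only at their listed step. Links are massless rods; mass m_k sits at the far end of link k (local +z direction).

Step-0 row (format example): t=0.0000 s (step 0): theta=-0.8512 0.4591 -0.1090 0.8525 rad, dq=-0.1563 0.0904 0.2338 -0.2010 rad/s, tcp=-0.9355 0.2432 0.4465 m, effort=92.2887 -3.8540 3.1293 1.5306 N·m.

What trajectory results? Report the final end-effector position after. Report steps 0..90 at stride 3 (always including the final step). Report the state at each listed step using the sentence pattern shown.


t=0.0600 s (step 3): theta=-0.7276 0.5656 -0.2998 0.9659 rad, dq=3.6593 3.3098 -4.6422 3.8433 rad/s, tcp=-0.8908 0.2386 0.4210 m, effort=36.6215 -2.7677 3.4248 -1.2906 N·m.
t=0.1200 s (step 6): theta=-0.4757 0.8462 -0.5367 1.1977 rad, dq=4.4761 5.7266 -2.7069 4.1372 rad/s, tcp=-0.7779 0.2060 0.4127 m, effort=0.9353 -1.0546 0.6335 -1.0537 N·m.
t=0.1800 s (step 9): theta=-0.2178 1.1824 -0.6296 1.4438 rad, dq=3.9532 4.8314 -0.8142 3.6941 rad/s, tcp=-0.6619 0.1499 0.4420 m, effort=-5.4656 -3.7251 0.0817 -0.5220 N·m.
t=0.2400 s (step 12): theta=-0.0143 1.3709 -0.6837 1.6381 rad, dq=2.8312 1.4231 -1.2380 2.8092 rad/s, tcp=-0.5649 0.0948 0.4844 m, effort=-1.4700 -4.9622 0.5263 0.1069 N·m.
t=0.3000 s (step 15): theta=0.1302 1.3736 -0.7862 1.7917 rad, dq=2.0682 -1.0903 -2.1550 2.3185 rad/s, tcp=-0.4802 0.0570 0.5131 m, effort=-0.0577 -4.4041 0.3951 0.2792 N·m.
t=0.3600 s (step 18): theta=0.2420 1.2673 -0.9378 1.9167 rad, dq=1.7009 -2.2785 -2.8651 1.8338 rad/s, tcp=-0.4027 0.0383 0.5199 m, effort=-1.9596 -3.0077 0.1425 0.2344 N·m.
t=0.4200 s (step 21): theta=0.3378 1.1211 -1.1242 2.0109 rad, dq=1.5063 -2.4739 -3.3100 1.3085 rad/s, tcp=-0.3313 0.0332 0.5053 m, effort=-5.3010 -1.6414 0.2063 0.0895 N·m.
t=0.4800 s (step 24): theta=0.4228 0.9830 -1.3292 2.0748 rad, dq=1.3244 -2.0779 -3.4959 0.8409 rad/s, tcp=-0.2666 0.0357 0.4721 m, effort=-8.5923 -0.7301 0.5882 -0.0445 N·m.
t=0.5400 s (step 27): theta=0.4950 0.8763 -1.5394 2.1138 rad, dq=1.0677 -1.4722 -3.4971 0.4733 rad/s, tcp=-0.2098 0.0408 0.4245 m, effort=-11.4634 -0.2532 1.1254 -0.0931 N·m.
t=0.6000 s (step 30): theta=0.5483 0.8058 -1.7463 2.1332 rad, dq=0.6880 -0.8926 -3.3951 0.1827 rad/s, tcp=-0.1613 0.0458 0.3675 m, effort=-14.2762 0.0004 1.6786 -0.0469 N·m.
t=0.6600 s (step 33): theta=0.5739 0.7673 -1.9452 2.1375 rad, dq=0.1354 -0.3881 -3.2359 0.0354 rad/s, tcp=-0.1208 0.0496 0.3059 m, effort=-17.6821 0.2457 2.1794 -0.0108 N·m.
t=0.7200 s (step 36): theta=0.5588 0.7560 -2.1335 2.1351 rad, dq=-0.6914 0.0051 -3.0397 -0.0703 rad/s, tcp=-0.0873 0.0531 0.2446 m, effort=-22.8598 0.7282 2.6273 0.0317 N·m.
t=0.7800 s (step 39): theta=0.4801 0.7608 -2.3082 2.1215 rad, dq=-2.0352 0.1384 -2.7714 -0.3552 rad/s, tcp=-0.0601 0.0571 0.1893 m, effort=-32.2406 1.9577 3.0789 0.1800 N·m.
t=0.8400 s (step 42): theta=0.2946 0.7668 -2.4636 2.0915 rad, dq=-4.3441 -0.0582 -2.3601 -0.7219 rad/s, tcp=-0.0412 0.0633 0.1467 m, effort=-47.9886 4.5790 3.5518 0.2991 N·m.
t=0.9000 s (step 45): theta=-0.0698 0.7339 -2.5840 2.0284 rad, dq=-7.9458 -1.3938 -1.5155 -1.5496 rad/s, tcp=-0.0413 0.0752 0.1238 m, effort=-47.7105 7.3702 2.6625 0.5346 N·m.
t=0.9600 s (step 48): theta=-0.6313 0.5840 -2.6336 1.9269 rad, dq=-10.2409 -3.5265 -0.0723 -1.5879 rad/s, tcp=-0.0846 0.1009 0.1072 m, effort=1.4159 5.9506 -1.2752 0.1011 N·m.
t=1.0200 s (step 51): theta=-1.2414 0.3609 -2.6026 1.8657 rad, dq=-10.0441 -3.5768 0.9827 -0.4352 rad/s, tcp=-0.1510 0.1400 0.0422 m, effort=6.7543 5.9022 -2.9401 -0.8276 N·m.
t=1.0800 s (step 54): theta=-1.8457 0.1646 -2.5280 1.8599 rad, dq=-10.0666 -2.9714 1.5086 0.2669 rad/s, tcp=-0.1687 0.1805 -0.0789 m, effort=20.2936 3.6755 -4.8429 -1.1960 N·m.
t=1.1400 s (step 57): theta=-2.4145 0.0044 -2.4183 1.8995 rad, dq=-8.5133 -2.2842 2.1430 1.0386 rad/s, tcp=-0.1001 0.2210 -0.2070 m, effort=55.5313 1.1835 -7.3420 -1.5485 N·m.
t=1.2000 s (step 60): theta=-2.8281 -0.1056 -2.2807 1.9580 rad, dq=-5.1748 -1.3524 2.2922 0.7234 rad/s, tcp=0.0176 0.2532 -0.2847 m, effort=58.3124 0.4969 -7.0654 -1.1220 N·m.
t=1.2600 s (step 63): theta=-3.0429 -0.1577 -2.1585 1.9809 rad, dq=-2.1236 -0.4152 1.6959 0.0238 rad/s, tcp=0.1131 0.2671 -0.3114 m, effort=40.9177 0.2441 -5.1098 -0.5420 N·m.
t=1.3200 s (step 66): theta=-3.1047 -0.1592 -2.0775 1.9771 rad, dq=-0.0817 0.2720 1.0317 -0.2009 rad/s, tcp=0.1604 0.2670 -0.3193 m, effort=24.6195 0.1431 -3.4862 -0.4404 N·m.
t=1.3800 s (step 69): theta=-3.0710 -0.1312 -2.0279 1.9631 rad, dq=1.0970 0.6197 0.6712 -0.2598 rad/s, tcp=0.1708 0.2597 -0.3272 m, effort=13.2884 0.2191 -2.6773 -0.4738 N·m.
t=1.4400 s (step 72): theta=-2.9860 -0.0893 -1.9921 1.9474 rad, dq=1.6573 0.7487 0.5463 -0.2632 rad/s, tcp=0.1608 0.2491 -0.3390 m, effort=6.1867 0.3854 -2.4419 -0.5002 N·m.
t=1.5000 s (step 75): theta=-2.8810 -0.0441 -1.9609 1.9321 rad, dq=1.7907 0.7431 0.4968 -0.2545 rad/s, tcp=0.1416 0.2371 -0.3530 m, effort=2.2722 0.5688 -2.4607 -0.4835 N·m.
t=1.5600 s (step 78): theta=-2.7767 -0.0013 -1.9328 1.9176 rad, dq=1.6567 0.6743 0.4366 -0.2352 rad/s, tcp=0.1193 0.2253 -0.3667 m, effort=0.7059 0.7032 -2.5334 -0.4372 N·m.
t=1.6200 s (step 81): theta=-2.7192 0.0193 -1.9516 1.9192 rad, dq=-0.2368 -0.2281 -1.6026 0.2831 rad/s, tcp=0.0976 0.2209 -0.3631 m, effort=-32.1122 1.5910 -3.8691 -0.3611 N·m.
t=1.6800 s (step 84): theta=-2.7987 -0.0093 -2.0881 1.9388 rad, dq=-2.4017 -0.6091 -2.7189 0.2858 rad/s, tcp=0.0848 0.2307 -0.3176 m, effort=-33.1603 1.7598 -1.6979 -0.5763 N·m.
t=1.7400 s (step 87): theta=-3.0145 -0.0436 -2.2560 1.9513 rad, dq=-4.8912 -0.4700 -2.7756 0.1558 rad/s, tcp=0.0874 0.2400 -0.2666 m, effort=-48.8670 2.3041 -0.0391 -0.7463 N·m.
t=1.8000 s (step 90): theta=-3.4028 -0.0582 -2.4090 1.9639 rad, dq=-8.1200 0.0427 -2.2165 0.3461 rad/s, tcp=0.1199 0.2442 -0.2200 m.
final tcp position (m): 0.1199 0.2442 -0.2200


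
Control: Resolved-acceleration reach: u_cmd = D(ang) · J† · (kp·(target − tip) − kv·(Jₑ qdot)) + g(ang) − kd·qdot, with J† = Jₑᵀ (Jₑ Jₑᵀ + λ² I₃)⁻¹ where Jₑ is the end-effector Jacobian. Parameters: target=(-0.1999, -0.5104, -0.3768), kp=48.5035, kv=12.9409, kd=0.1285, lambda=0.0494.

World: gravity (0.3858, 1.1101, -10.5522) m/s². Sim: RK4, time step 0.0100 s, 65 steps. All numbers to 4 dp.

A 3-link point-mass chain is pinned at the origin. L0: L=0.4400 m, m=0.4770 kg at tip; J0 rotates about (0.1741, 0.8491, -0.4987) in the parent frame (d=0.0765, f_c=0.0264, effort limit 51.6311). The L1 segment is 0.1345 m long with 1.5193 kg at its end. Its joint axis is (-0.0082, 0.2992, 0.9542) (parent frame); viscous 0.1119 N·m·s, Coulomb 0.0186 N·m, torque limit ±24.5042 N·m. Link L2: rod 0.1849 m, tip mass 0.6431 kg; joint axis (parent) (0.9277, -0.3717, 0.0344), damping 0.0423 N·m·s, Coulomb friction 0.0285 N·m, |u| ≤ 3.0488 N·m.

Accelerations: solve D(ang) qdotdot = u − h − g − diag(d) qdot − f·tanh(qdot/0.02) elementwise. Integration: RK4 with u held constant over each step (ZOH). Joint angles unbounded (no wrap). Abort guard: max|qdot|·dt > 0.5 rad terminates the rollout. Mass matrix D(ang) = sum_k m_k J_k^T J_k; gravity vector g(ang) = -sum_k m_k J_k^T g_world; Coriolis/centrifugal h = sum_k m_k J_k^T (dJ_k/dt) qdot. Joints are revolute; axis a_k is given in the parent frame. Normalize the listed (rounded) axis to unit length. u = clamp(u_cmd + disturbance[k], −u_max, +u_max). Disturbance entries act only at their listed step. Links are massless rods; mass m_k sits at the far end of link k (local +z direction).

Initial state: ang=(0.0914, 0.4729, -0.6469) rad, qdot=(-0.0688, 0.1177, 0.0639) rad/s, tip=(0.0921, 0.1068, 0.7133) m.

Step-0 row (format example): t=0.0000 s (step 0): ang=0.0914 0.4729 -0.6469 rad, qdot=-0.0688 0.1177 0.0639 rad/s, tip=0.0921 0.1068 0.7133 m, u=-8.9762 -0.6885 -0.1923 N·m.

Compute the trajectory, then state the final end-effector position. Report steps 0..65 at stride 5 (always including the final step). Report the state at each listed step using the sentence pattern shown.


t=0.0500 s (step 5): ang=0.0778 0.3887 -0.6981 rad, qdot=-0.4990 -2.1662 -1.6624 rad/s, tip=0.0852 0.1135 0.7089 m, u=-8.3975 -0.5450 0.2857 N·m.
t=0.1000 s (step 10): ang=0.0399 0.2611 -0.8089 rad, qdot=-1.0597 -3.0757 -2.8456 rad/s, tip=0.0658 0.1295 0.6975 m, u=-11.4771 -0.7957 0.2705 N·m.
t=0.1500 s (step 15): ang=-0.0380 0.0544 -0.9998 rad, qdot=-2.2281 -5.5110 -5.0911 rad/s, tip=0.0323 0.1517 0.6740 m, u=-24.4477 -1.7012 0.0698 N·m.
t=0.2000 s (step 20): ang=-0.2096 -0.3099 -1.3671 rad, qdot=-4.7998 -8.3432 -9.9022 rad/s, tip=-0.0259 0.1665 0.6217 m, u=-22.4008 -2.3450 -0.4038 N·m.
t=0.2500 s (step 25): ang=-0.4853 -0.6516 -1.9203 rad, qdot=-5.6967 -4.8300 -11.1750 rad/s, tip=-0.1154 0.1386 0.5277 m, u=14.7438 -0.6968 -0.5311 N·m.
t=0.3000 s (step 30): ang=-0.7443 -0.8010 -2.4460 rad, qdot=-4.5037 -1.3214 -9.9825 rad/s, tip=-0.2003 0.0806 0.4171 m, u=26.3894 0.3578 0.2913 N·m.
t=0.3500 s (step 35): ang=-0.9233 -0.7806 -2.9410 rad, qdot=-2.5319 2.0361 -10.0560 rad/s, tip=-0.2578 0.0110 0.3130 m, u=33.0541 1.3221 1.0790 N·m.
t=0.4000 s (step 40): ang=-1.0071 -0.7375 -3.4309 rad, qdot=-1.4861 -0.1868 -8.5436 rad/s, tip=-0.3016 -0.0688 0.2472 m, u=-5.6102 -0.1360 1.2497 N·m.
t=0.4500 s (step 45): ang=-1.1545 -0.7161 -3.6979 rad, qdot=-4.8586 0.9548 -2.0249 rad/s, tip=-0.3460 -0.1275 0.1951 m, u=-24.1557 -1.1425 0.4796 N·m.
t=0.5000 s (step 50): ang=-1.4657 -0.6881 -3.7183 rad, qdot=-7.1114 -0.1574 0.3371 rad/s, tip=-0.3639 -0.1788 0.1101 m, u=1.9669 0.8656 0.3325 N·m.
t=0.5500 s (step 55): ang=-1.8226 -0.7328 -3.7164 rad, qdot=-6.8416 -1.5075 -0.4737 rad/s, tip=-0.3449 -0.2373 0.0108 m, u=20.8943 2.2777 0.8243 N·m.
t=0.6000 s (step 60): ang=-2.1234 -0.8231 -3.7784 rad, qdot=-5.0189 -1.9528 -2.0432 rad/s, tip=-0.2954 -0.2953 -0.0699 m, u=29.8773 2.8273 1.2534 N·m.
t=0.6500 s (step 65): ang=-2.3175 -0.9170 -3.9138 rad, qdot=-2.7931 -1.7244 -3.2096 rad/s, tip=-0.2425 -0.3432 -0.1230 m.
final tip position (m): -0.2425 -0.3432 -0.1230
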